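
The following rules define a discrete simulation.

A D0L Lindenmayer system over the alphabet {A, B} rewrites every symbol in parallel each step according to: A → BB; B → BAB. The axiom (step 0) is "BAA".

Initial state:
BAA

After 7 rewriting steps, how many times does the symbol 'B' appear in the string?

0) BAA
1) BABBBBB
2) BABBBBABBABBABBABBAB
3) BABBBBABBABBABBABBBBABBABBBBABBABBBBABBABBBBABBABBBBAB
4) BABBBBABBABBABBABBBBABBABBBBABBABBBBABBABBBBABBABBABBABBBB…BABBABBABBBBABBABBBBABBABBABBABBBBABBABBBBABBABBABBABBBBAB  (len 148)
5) BABBBBABBABBABBABBBBABBABBBBABBABBBBABBABBBBABBABBABBABBBB…BBBBABBABBABBABBBBABBABBBBABBABBBBABBABBBBABBABBABBABBBBAB  (len 404)
6) BABBBBABBABBABBABBBBABBABBBBABBABBBBABBABBBBABBABBABBABBBB…BBBBABBABBABBABBBBABBABBBBABBABBBBABBABBBBABBABBABBABBBBAB  (len 1104)
7) BABBBBABBABBABBABBBBABBABBBBABBABBBBABBABBBBABBABBABBABBBB…BBBBABBABBABBABBBBABBABBBBABBABBBBABBABBBBABBABBABBABBBBAB  (len 3016)

2208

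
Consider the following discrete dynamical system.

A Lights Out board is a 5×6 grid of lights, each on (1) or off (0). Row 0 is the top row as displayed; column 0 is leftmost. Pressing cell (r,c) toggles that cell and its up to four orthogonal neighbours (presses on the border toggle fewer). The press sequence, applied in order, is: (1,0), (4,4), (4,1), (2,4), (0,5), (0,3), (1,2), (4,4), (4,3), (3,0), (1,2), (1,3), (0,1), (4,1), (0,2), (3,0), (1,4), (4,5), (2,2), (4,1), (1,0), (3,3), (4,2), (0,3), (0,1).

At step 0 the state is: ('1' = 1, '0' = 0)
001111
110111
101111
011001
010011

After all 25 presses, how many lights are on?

t=0: 001111
110111
101111
011001
010011
t=1: 101111
000111
001111
011001
010011
t=2: 101111
000111
001111
011011
010100
t=3: 101111
000111
001111
001011
101100
t=4: 101111
000101
001000
001001
101100
t=5: 101100
000100
001000
001001
101100
t=6: 100010
000000
001000
001001
101100
t=7: 101010
011100
000000
001001
101100
t=8: 101010
011100
000000
001011
101011
t=9: 101010
011100
000000
001111
100101
t=10: 101010
011100
100000
111111
000101
t=11: 100010
000000
101000
111111
000101
t=12: 100110
001110
101100
111111
000101
t=13: 011110
011110
101100
111111
000101
t=14: 011110
011110
101100
101111
111101
t=15: 000010
010110
101100
101111
111101
t=16: 000010
010110
001100
011111
011101
t=17: 000000
010001
001110
011111
011101
t=18: 000000
010001
001110
011110
011110
t=19: 000000
011001
010010
010110
011110
t=20: 000000
011001
010010
000110
100110
t=21: 100000
101001
110010
000110
100110
t=22: 100000
101001
110110
001000
100010
t=23: 100000
101001
110110
000000
111110
t=24: 101110
101101
110110
000000
111110
t=25: 010110
111101
110110
000000
111110

17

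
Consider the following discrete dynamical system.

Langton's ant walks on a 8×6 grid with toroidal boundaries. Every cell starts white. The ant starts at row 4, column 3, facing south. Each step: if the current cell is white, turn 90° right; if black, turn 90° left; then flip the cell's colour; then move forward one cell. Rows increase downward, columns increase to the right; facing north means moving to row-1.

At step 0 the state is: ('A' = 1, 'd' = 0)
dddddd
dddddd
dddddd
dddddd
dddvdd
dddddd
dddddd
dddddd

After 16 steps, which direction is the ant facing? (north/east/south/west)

south

[0] dddddd
dddddd
dddddd
dddddd
dddvdd
dddddd
dddddd
dddddd
[1] dddddd
dddddd
dddddd
dddddd
dd<Add
dddddd
dddddd
dddddd
[2] dddddd
dddddd
dddddd
dd^ddd
ddAAdd
dddddd
dddddd
dddddd
[3] dddddd
dddddd
dddddd
ddA>dd
ddAAdd
dddddd
dddddd
dddddd
[4] dddddd
dddddd
dddddd
ddAAdd
ddAvdd
dddddd
dddddd
dddddd
[5] dddddd
dddddd
dddddd
ddAAdd
ddAd>d
dddddd
dddddd
dddddd
[6] dddddd
dddddd
dddddd
ddAAdd
ddAdAd
ddddvd
dddddd
dddddd
[7] dddddd
dddddd
dddddd
ddAAdd
ddAdAd
ddd<Ad
dddddd
dddddd
[8] dddddd
dddddd
dddddd
ddAAdd
ddA^Ad
dddAAd
dddddd
dddddd
[9] dddddd
dddddd
dddddd
ddAAdd
ddAA>d
dddAAd
dddddd
dddddd
[10] dddddd
dddddd
dddddd
ddAA^d
ddAAdd
dddAAd
dddddd
dddddd
[11] dddddd
dddddd
dddddd
ddAAA>
ddAAdd
dddAAd
dddddd
dddddd
[12] dddddd
dddddd
dddddd
ddAAAA
ddAAdv
dddAAd
dddddd
dddddd
[13] dddddd
dddddd
dddddd
ddAAAA
ddAA<A
dddAAd
dddddd
dddddd
[14] dddddd
dddddd
dddddd
ddAA^A
ddAAAA
dddAAd
dddddd
dddddd
[15] dddddd
dddddd
dddddd
ddA<dA
ddAAAA
dddAAd
dddddd
dddddd
[16] dddddd
dddddd
dddddd
ddAddA
ddAvAA
dddAAd
dddddd
dddddd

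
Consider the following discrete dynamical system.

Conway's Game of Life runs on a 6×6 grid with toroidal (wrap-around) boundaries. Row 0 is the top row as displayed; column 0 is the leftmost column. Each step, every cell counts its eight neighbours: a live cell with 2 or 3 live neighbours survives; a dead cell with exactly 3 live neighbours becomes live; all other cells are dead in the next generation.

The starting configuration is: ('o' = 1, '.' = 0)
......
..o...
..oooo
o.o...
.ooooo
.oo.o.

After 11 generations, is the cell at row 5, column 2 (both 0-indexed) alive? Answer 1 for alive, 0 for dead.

k=0  ......
..o...
..oooo
o.o...
.ooooo
.oo.o.
k=1  .ooo..
..o.o.
..o.oo
o.....
....oo
oo..oo
k=2  ......
....oo
.o..oo
o..o..
.o..o.
.o....
k=3  ......
o...oo
...o..
oooo..
ooo...
......
k=4  .....o
....oo
...o..
o..o..
o..o..
.o....
k=5  o...oo
....oo
...o.o
..ooo.
ooo...
o.....
k=6  o...o.
...o..
..o..o
o...oo
o.o..o
......
k=7  ......
...ooo
o..o.o
...oo.
oo..o.
oo....
k=8  o...oo
o..o.o
o.o...
.ooo..
ooooo.
oo...o
k=9  ......
...o..
o...oo
....oo
....o.
......
k=10  ......
....oo
o..o..
o..o..
....oo
......
k=11  ......
....oo
o..o..
o..o..
....oo
......

0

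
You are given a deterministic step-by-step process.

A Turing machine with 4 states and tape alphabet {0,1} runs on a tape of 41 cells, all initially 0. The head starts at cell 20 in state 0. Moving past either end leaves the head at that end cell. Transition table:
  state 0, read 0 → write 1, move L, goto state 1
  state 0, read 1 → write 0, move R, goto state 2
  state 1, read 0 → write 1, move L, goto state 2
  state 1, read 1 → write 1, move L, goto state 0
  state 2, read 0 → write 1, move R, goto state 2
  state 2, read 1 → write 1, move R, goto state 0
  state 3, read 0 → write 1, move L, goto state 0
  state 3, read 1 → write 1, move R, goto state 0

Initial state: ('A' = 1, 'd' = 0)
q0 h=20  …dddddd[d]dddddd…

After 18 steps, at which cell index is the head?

34

gen 0: q0 h=20  …dddddd[d]dddddd…
gen 1: q1 h=19  …dddddd[d]Addddd…
gen 2: q2 h=18  …dddddd[d]AAdddd…
gen 3: q2 h=19  …dddddA[A]Addddd…
gen 4: q0 h=20  …ddddAA[A]dddddd…
gen 5: q2 h=21  …dddAAd[d]dddddd…
gen 6: q2 h=22  …ddAAdA[d]dddddd…
gen 7: q2 h=23  …dAAdAA[d]dddddd…
gen 8: q2 h=24  …AAdAAA[d]dddddd…
gen 9: q2 h=25  …AdAAAA[d]dddddd…
gen 10: q2 h=26  …dAAAAA[d]dddddd…
gen 11: q2 h=27  …AAAAAA[d]dddddd…
gen 12: q2 h=28  …AAAAAA[d]dddddd…
gen 13: q2 h=29  …AAAAAA[d]dddddd…
gen 14: q2 h=30  …AAAAAA[d]dddddd…
gen 15: q2 h=31  …AAAAAA[d]dddddd…
gen 16: q2 h=32  …AAAAAA[d]dddddd…
gen 17: q2 h=33  …AAAAAA[d]dddddd…
gen 18: q2 h=34  …AAAAAA[d]dddddd|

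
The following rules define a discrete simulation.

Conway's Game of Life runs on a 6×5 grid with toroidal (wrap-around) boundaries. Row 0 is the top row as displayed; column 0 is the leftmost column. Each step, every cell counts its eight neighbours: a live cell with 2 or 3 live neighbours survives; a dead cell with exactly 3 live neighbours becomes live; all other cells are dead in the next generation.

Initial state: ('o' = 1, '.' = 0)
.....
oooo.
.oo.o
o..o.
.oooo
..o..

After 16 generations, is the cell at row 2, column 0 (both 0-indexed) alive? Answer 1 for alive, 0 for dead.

0) .....
oooo.
.oo.o
o..o.
.oooo
..o..
1) ...o.
o..oo
.....
.....
oo..o
.oo..
2) oo.o.
...oo
....o
o....
ooo..
.oooo
3) .o...
..oo.
o..oo
o...o
.....
.....
4) ..o..
oooo.
ooo..
o..o.
.....
.....
5) ..oo.
o..oo
.....
o.o.o
.....
.....
6) ..oo.
..ooo
.o...
.....
.....
.....
7) ..o.o
.o..o
..oo.
.....
.....
.....
8) o..o.
oo..o
..oo.
.....
.....
.....
9) oo...
oo...
ooooo
.....
.....
.....
10) oo...
...o.
..ooo
ooooo
.....
.....
11) .....
oo.o.
.....
oo...
ooooo
.....
12) .....
.....
..o.o
...o.
..ooo
ooooo
13) ooooo
.....
...o.
.....
.....
oo...
14) ..ooo
oo...
.....
.....
.....
...o.
15) ooooo
ooooo
.....
.....
.....
..ooo
16) .....
.....
ooooo
.....
...o.
.....

1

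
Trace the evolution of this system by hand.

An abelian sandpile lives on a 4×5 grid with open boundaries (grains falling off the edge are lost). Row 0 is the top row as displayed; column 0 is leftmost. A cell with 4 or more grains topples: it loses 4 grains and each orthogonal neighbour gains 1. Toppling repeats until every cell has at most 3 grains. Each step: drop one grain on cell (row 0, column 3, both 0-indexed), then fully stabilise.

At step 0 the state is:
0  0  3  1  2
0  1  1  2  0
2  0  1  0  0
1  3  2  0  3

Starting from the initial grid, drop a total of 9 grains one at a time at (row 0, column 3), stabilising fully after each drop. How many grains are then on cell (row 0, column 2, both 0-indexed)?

2

t=0: 0  0  3  1  2
0  1  1  2  0
2  0  1  0  0
1  3  2  0  3
t=1: 0  0  3  2  2
0  1  1  2  0
2  0  1  0  0
1  3  2  0  3
t=2: 0  0  3  3  2
0  1  1  2  0
2  0  1  0  0
1  3  2  0  3
t=3: 0  1  0  1  3
0  1  2  3  0
2  0  1  0  0
1  3  2  0  3
t=4: 0  1  0  2  3
0  1  2  3  0
2  0  1  0  0
1  3  2  0  3
t=5: 0  1  0  3  3
0  1  2  3  0
2  0  1  0  0
1  3  2  0  3
t=6: 0  1  1  2  0
0  1  3  0  2
2  0  1  1  0
1  3  2  0  3
t=7: 0  1  1  3  0
0  1  3  0  2
2  0  1  1  0
1  3  2  0  3
t=8: 0  1  2  0  1
0  1  3  1  2
2  0  1  1  0
1  3  2  0  3
t=9: 0  1  2  1  1
0  1  3  1  2
2  0  1  1  0
1  3  2  0  3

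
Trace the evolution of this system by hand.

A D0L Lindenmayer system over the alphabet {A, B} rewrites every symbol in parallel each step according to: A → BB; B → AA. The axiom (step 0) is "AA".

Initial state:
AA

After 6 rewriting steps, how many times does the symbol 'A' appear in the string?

step 0: AA
step 1: BBBB
step 2: AAAAAAAA
step 3: BBBBBBBBBBBBBBBB
step 4: AAAAAAAAAAAAAAAAAAAAAAAAAAAAAAAA
step 5: BBBBBBBBBBBBBBBBBBBBBBBBBBBBBBBBBBBBBBBBBBBBBBBBBBBBBBBBBBBBBBBB
step 6: AAAAAAAAAAAAAAAAAAAAAAAAAAAAAAAAAAAAAAAAAAAAAAAAAAAAAAAAAA…AAAAAAAAAAAAAAAAAAAAAAAAAAAAAAAAAAAAAAAAAAAAAAAAAAAAAAAAAA  (len 128)

128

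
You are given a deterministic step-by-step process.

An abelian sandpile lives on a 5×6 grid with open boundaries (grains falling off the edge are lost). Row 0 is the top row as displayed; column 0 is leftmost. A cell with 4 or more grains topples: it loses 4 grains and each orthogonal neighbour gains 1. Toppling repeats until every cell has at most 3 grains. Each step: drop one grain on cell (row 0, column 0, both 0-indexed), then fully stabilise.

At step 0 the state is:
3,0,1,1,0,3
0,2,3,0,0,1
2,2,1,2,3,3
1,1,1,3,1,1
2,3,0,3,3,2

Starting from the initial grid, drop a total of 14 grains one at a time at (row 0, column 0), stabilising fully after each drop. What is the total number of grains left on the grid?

52

t=0: 3,0,1,1,0,3
0,2,3,0,0,1
2,2,1,2,3,3
1,1,1,3,1,1
2,3,0,3,3,2
t=1: 0,1,1,1,0,3
1,2,3,0,0,1
2,2,1,2,3,3
1,1,1,3,1,1
2,3,0,3,3,2
t=2: 1,1,1,1,0,3
1,2,3,0,0,1
2,2,1,2,3,3
1,1,1,3,1,1
2,3,0,3,3,2
t=3: 2,1,1,1,0,3
1,2,3,0,0,1
2,2,1,2,3,3
1,1,1,3,1,1
2,3,0,3,3,2
t=4: 3,1,1,1,0,3
1,2,3,0,0,1
2,2,1,2,3,3
1,1,1,3,1,1
2,3,0,3,3,2
t=5: 0,2,1,1,0,3
2,2,3,0,0,1
2,2,1,2,3,3
1,1,1,3,1,1
2,3,0,3,3,2
t=6: 1,2,1,1,0,3
2,2,3,0,0,1
2,2,1,2,3,3
1,1,1,3,1,1
2,3,0,3,3,2
t=7: 2,2,1,1,0,3
2,2,3,0,0,1
2,2,1,2,3,3
1,1,1,3,1,1
2,3,0,3,3,2
t=8: 3,2,1,1,0,3
2,2,3,0,0,1
2,2,1,2,3,3
1,1,1,3,1,1
2,3,0,3,3,2
t=9: 0,3,1,1,0,3
3,2,3,0,0,1
2,2,1,2,3,3
1,1,1,3,1,1
2,3,0,3,3,2
t=10: 1,3,1,1,0,3
3,2,3,0,0,1
2,2,1,2,3,3
1,1,1,3,1,1
2,3,0,3,3,2
t=11: 2,3,1,1,0,3
3,2,3,0,0,1
2,2,1,2,3,3
1,1,1,3,1,1
2,3,0,3,3,2
t=12: 3,3,1,1,0,3
3,2,3,0,0,1
2,2,1,2,3,3
1,1,1,3,1,1
2,3,0,3,3,2
t=13: 2,1,3,1,0,3
1,1,0,1,0,1
3,3,2,2,3,3
1,1,1,3,1,1
2,3,0,3,3,2
t=14: 3,1,3,1,0,3
1,1,0,1,0,1
3,3,2,2,3,3
1,1,1,3,1,1
2,3,0,3,3,2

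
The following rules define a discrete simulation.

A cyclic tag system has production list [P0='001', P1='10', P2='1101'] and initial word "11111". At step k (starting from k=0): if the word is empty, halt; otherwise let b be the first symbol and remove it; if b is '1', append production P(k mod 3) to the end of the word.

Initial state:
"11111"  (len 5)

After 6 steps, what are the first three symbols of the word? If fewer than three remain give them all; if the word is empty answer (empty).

011

gen 0: "11111"  (len 5)
gen 1: "1111001"  (len 7)
gen 2: "11100110"  (len 8)
gen 3: "11001101101"  (len 11)
gen 4: "1001101101001"  (len 13)
gen 5: "00110110100110"  (len 14)
gen 6: "0110110100110"  (len 13)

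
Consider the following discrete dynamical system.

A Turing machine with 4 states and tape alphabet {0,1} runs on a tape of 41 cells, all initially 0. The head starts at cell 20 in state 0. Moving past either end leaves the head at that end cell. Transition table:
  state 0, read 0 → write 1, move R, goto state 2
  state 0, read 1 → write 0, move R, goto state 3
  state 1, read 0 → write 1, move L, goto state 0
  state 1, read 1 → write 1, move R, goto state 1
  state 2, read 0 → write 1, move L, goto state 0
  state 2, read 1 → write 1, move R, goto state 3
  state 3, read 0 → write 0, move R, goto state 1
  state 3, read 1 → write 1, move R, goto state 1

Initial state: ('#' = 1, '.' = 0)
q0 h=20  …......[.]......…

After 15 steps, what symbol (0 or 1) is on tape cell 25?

[0] q0 h=20  …......[.]......…
[1] q2 h=21  ….....#[.]......…
[2] q0 h=20  …......[#]#.....…
[3] q3 h=21  …......[#]......…
[4] q1 h=22  ….....#[.]......…
[5] q0 h=21  …......[#]#.....…
[6] q3 h=22  …......[#]......…
[7] q1 h=23  ….....#[.]......…
[8] q0 h=22  …......[#]#.....…
[9] q3 h=23  …......[#]......…
[10] q1 h=24  ….....#[.]......…
[11] q0 h=23  …......[#]#.....…
[12] q3 h=24  …......[#]......…
[13] q1 h=25  ….....#[.]......…
[14] q0 h=24  …......[#]#.....…
[15] q3 h=25  …......[#]......…

1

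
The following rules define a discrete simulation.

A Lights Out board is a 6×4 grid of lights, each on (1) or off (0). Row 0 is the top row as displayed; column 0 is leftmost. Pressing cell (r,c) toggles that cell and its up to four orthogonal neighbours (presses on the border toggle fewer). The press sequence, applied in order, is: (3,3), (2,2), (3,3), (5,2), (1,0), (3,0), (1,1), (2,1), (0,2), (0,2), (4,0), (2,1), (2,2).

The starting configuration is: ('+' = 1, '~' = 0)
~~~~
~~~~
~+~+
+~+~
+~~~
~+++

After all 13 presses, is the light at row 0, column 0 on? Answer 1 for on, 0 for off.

1

0) ~~~~
~~~~
~+~+
+~+~
+~~~
~+++
1) ~~~~
~~~~
~+~~
+~~+
+~~+
~+++
2) ~~~~
~~+~
~~++
+~++
+~~+
~+++
3) ~~~~
~~+~
~~+~
+~~~
+~~~
~+++
4) ~~~~
~~+~
~~+~
+~~~
+~+~
~~~~
5) +~~~
+++~
+~+~
+~~~
+~+~
~~~~
6) +~~~
+++~
~~+~
~+~~
~~+~
~~~~
7) ++~~
~~~~
~++~
~+~~
~~+~
~~~~
8) ++~~
~+~~
+~~~
~~~~
~~+~
~~~~
9) +~++
~++~
+~~~
~~~~
~~+~
~~~~
10) ++~~
~+~~
+~~~
~~~~
~~+~
~~~~
11) ++~~
~+~~
+~~~
+~~~
+++~
+~~~
12) ++~~
~~~~
~++~
++~~
+++~
+~~~
13) ++~~
~~+~
~~~+
+++~
+++~
+~~~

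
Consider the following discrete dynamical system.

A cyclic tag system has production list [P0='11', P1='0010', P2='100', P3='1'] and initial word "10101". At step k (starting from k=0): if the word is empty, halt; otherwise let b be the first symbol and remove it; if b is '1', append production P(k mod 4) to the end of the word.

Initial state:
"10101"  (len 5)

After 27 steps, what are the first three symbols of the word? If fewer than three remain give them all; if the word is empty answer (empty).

111

step 0: "10101"  (len 5)
step 1: "010111"  (len 6)
step 2: "10111"  (len 5)
step 3: "0111100"  (len 7)
step 4: "111100"  (len 6)
step 5: "1110011"  (len 7)
step 6: "1100110010"  (len 10)
step 7: "100110010100"  (len 12)
step 8: "001100101001"  (len 12)
step 9: "01100101001"  (len 11)
step 10: "1100101001"  (len 10)
step 11: "100101001100"  (len 12)
step 12: "001010011001"  (len 12)
step 13: "01010011001"  (len 11)
step 14: "1010011001"  (len 10)
step 15: "010011001100"  (len 12)
step 16: "10011001100"  (len 11)
step 17: "001100110011"  (len 12)
step 18: "01100110011"  (len 11)
step 19: "1100110011"  (len 10)
step 20: "1001100111"  (len 10)
step 21: "00110011111"  (len 11)
step 22: "0110011111"  (len 10)
step 23: "110011111"  (len 9)
step 24: "100111111"  (len 9)
step 25: "0011111111"  (len 10)
step 26: "011111111"  (len 9)
step 27: "11111111"  (len 8)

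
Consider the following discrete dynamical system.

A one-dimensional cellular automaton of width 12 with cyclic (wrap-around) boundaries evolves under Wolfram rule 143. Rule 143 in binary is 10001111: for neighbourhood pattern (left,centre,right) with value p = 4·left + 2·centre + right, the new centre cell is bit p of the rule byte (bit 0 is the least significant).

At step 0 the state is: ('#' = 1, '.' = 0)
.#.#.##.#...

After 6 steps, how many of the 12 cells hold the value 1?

6

[0] .#.#.##.#...
[1] ##.#.#..#.##
[2] #..#.#.##.##
[3] ..##.#.#..##
[4] .##..#.#.##.
[5] ##..##.#.#..
[6] #..##..#.#.#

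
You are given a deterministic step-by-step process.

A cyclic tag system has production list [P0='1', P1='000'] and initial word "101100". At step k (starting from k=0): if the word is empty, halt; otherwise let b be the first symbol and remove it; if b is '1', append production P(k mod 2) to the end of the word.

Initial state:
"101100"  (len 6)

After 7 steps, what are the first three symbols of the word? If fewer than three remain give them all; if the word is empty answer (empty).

step 0: "101100"  (len 6)
step 1: "011001"  (len 6)
step 2: "11001"  (len 5)
step 3: "10011"  (len 5)
step 4: "0011000"  (len 7)
step 5: "011000"  (len 6)
step 6: "11000"  (len 5)
step 7: "10001"  (len 5)

100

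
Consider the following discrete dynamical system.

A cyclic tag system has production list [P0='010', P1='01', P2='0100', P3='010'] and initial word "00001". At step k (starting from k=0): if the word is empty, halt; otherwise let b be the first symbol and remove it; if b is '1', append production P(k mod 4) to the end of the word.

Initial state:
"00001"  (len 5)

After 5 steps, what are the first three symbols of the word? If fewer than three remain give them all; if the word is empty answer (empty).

010

k=0  "00001"  (len 5)
k=1  "0001"  (len 4)
k=2  "001"  (len 3)
k=3  "01"  (len 2)
k=4  "1"  (len 1)
k=5  "010"  (len 3)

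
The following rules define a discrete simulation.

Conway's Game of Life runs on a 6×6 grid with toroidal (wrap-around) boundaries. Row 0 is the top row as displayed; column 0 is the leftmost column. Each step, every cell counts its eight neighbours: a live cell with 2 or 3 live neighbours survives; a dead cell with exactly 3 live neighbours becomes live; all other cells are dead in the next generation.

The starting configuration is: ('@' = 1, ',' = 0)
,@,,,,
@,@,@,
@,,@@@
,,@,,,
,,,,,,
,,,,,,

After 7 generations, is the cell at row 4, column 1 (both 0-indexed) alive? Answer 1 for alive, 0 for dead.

1

gen 0: ,@,,,,
@,@,@,
@,,@@@
,,@,,,
,,,,,,
,,,,,,
gen 1: ,@,,,,
@,@,@,
@,@,@,
,,,@@@
,,,,,,
,,,,,,
gen 2: ,@,,,,
@,@,,,
@,@,,,
,,,@@@
,,,,@,
,,,,,,
gen 3: ,@,,,,
@,@,,,
@,@,@,
,,,@@@
,,,@@@
,,,,,,
gen 4: ,@,,,,
@,@@,@
@,@,@,
@,@,,,
,,,@,@
,,,,@,
gen 5: @@@@@@
@,@@@@
@,@,@,
@,@,@,
,,,@@@
,,,,@,
gen 6: ,,,,,,
,,,,,,
@,@,,,
@,@,,,
,,,,,,
,@,,,,
gen 7: ,,,,,,
,,,,,,
,,,,,,
,,,,,,
,@,,,,
,,,,,,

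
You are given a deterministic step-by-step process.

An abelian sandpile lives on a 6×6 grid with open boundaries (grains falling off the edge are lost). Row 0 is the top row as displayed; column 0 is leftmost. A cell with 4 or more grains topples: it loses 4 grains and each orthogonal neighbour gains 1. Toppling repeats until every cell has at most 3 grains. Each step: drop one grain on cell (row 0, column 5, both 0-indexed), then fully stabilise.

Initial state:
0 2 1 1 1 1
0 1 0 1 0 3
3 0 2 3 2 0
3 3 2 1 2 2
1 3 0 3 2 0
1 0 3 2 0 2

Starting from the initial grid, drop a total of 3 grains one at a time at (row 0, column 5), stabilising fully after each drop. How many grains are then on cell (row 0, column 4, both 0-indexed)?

[0] 0 2 1 1 1 1
0 1 0 1 0 3
3 0 2 3 2 0
3 3 2 1 2 2
1 3 0 3 2 0
1 0 3 2 0 2
[1] 0 2 1 1 1 2
0 1 0 1 0 3
3 0 2 3 2 0
3 3 2 1 2 2
1 3 0 3 2 0
1 0 3 2 0 2
[2] 0 2 1 1 1 3
0 1 0 1 0 3
3 0 2 3 2 0
3 3 2 1 2 2
1 3 0 3 2 0
1 0 3 2 0 2
[3] 0 2 1 1 2 1
0 1 0 1 1 0
3 0 2 3 2 1
3 3 2 1 2 2
1 3 0 3 2 0
1 0 3 2 0 2

2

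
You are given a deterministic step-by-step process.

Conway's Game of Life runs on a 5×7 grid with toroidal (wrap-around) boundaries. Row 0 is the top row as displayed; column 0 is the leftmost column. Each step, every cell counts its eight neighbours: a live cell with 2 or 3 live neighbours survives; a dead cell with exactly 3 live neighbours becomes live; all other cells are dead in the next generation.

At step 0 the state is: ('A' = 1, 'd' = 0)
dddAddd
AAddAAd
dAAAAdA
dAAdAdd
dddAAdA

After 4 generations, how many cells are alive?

5

[0] dddAddd
AAddAAd
dAAAAdA
dAAdAdd
dddAAdA
[1] AdAAddA
AAdddAA
ddddddA
dAddddd
ddddAAd
[2] ddAAddd
dAAddAd
dAdddAA
dddddAd
AAAAAAA
[3] ddddddd
AAdAAAA
AAAdAAA
dddAddd
AAdddAA
[4] ddAdddd
dddAddd
ddddddd
dddAddd
AdddddA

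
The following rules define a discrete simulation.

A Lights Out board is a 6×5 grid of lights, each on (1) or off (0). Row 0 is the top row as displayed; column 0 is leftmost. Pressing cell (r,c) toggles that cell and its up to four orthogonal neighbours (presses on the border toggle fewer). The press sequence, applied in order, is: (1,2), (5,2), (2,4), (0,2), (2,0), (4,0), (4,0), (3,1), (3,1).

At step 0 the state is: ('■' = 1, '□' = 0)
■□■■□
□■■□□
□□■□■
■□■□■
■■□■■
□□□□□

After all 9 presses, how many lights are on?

k=0  ■□■■□
□■■□□
□□■□■
■□■□■
■■□■■
□□□□□
k=1  ■□□■□
□□□■□
□□□□■
■□■□■
■■□■■
□□□□□
k=2  ■□□■□
□□□■□
□□□□■
■□■□■
■■■■■
□■■■□
k=3  ■□□■□
□□□■■
□□□■□
■□■□□
■■■■■
□■■■□
k=4  ■■■□□
□□■■■
□□□■□
■□■□□
■■■■■
□■■■□
k=5  ■■■□□
■□■■■
■■□■□
□□■□□
■■■■■
□■■■□
k=6  ■■■□□
■□■■■
■■□■□
■□■□□
□□■■■
■■■■□
k=7  ■■■□□
■□■■■
■■□■□
□□■□□
■■■■■
□■■■□
k=8  ■■■□□
■□■■■
■□□■□
■■□□□
■□■■■
□■■■□
k=9  ■■■□□
■□■■■
■■□■□
□□■□□
■■■■■
□■■■□

19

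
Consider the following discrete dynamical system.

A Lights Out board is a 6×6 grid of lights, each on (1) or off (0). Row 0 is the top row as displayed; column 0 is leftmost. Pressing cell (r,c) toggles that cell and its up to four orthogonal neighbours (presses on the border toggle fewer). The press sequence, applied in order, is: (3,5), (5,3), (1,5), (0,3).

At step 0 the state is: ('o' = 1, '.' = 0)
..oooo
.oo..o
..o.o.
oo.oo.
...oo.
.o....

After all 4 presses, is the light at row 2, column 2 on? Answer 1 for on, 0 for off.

1

0) ..oooo
.oo..o
..o.o.
oo.oo.
...oo.
.o....
1) ..oooo
.oo..o
..o.oo
oo.o.o
...ooo
.o....
2) ..oooo
.oo..o
..o.oo
oo.o.o
....oo
.oooo.
3) ..ooo.
.oo.o.
..o.o.
oo.o.o
....oo
.oooo.
4) ......
.oooo.
..o.o.
oo.o.o
....oo
.oooo.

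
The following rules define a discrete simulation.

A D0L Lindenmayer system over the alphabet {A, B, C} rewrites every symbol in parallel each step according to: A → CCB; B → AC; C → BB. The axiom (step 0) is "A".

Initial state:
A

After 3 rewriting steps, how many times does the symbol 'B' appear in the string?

0) A
1) CCB
2) BBBBAC
3) ACACACACCCBBB

3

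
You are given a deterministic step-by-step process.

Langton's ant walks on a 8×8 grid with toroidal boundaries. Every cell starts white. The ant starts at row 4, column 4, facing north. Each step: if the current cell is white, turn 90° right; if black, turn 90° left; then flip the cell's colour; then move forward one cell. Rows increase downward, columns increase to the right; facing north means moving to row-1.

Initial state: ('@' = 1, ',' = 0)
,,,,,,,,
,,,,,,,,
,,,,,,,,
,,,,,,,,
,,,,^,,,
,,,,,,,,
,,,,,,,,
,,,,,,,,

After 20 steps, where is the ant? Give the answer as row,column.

step 0: ,,,,,,,,
,,,,,,,,
,,,,,,,,
,,,,,,,,
,,,,^,,,
,,,,,,,,
,,,,,,,,
,,,,,,,,
step 1: ,,,,,,,,
,,,,,,,,
,,,,,,,,
,,,,,,,,
,,,,@>,,
,,,,,,,,
,,,,,,,,
,,,,,,,,
step 2: ,,,,,,,,
,,,,,,,,
,,,,,,,,
,,,,,,,,
,,,,@@,,
,,,,,v,,
,,,,,,,,
,,,,,,,,
step 3: ,,,,,,,,
,,,,,,,,
,,,,,,,,
,,,,,,,,
,,,,@@,,
,,,,<@,,
,,,,,,,,
,,,,,,,,
step 4: ,,,,,,,,
,,,,,,,,
,,,,,,,,
,,,,,,,,
,,,,^@,,
,,,,@@,,
,,,,,,,,
,,,,,,,,
step 5: ,,,,,,,,
,,,,,,,,
,,,,,,,,
,,,,,,,,
,,,<,@,,
,,,,@@,,
,,,,,,,,
,,,,,,,,
step 6: ,,,,,,,,
,,,,,,,,
,,,,,,,,
,,,^,,,,
,,,@,@,,
,,,,@@,,
,,,,,,,,
,,,,,,,,
step 7: ,,,,,,,,
,,,,,,,,
,,,,,,,,
,,,@>,,,
,,,@,@,,
,,,,@@,,
,,,,,,,,
,,,,,,,,
step 8: ,,,,,,,,
,,,,,,,,
,,,,,,,,
,,,@@,,,
,,,@v@,,
,,,,@@,,
,,,,,,,,
,,,,,,,,
step 9: ,,,,,,,,
,,,,,,,,
,,,,,,,,
,,,@@,,,
,,,<@@,,
,,,,@@,,
,,,,,,,,
,,,,,,,,
step 10: ,,,,,,,,
,,,,,,,,
,,,,,,,,
,,,@@,,,
,,,,@@,,
,,,v@@,,
,,,,,,,,
,,,,,,,,
step 11: ,,,,,,,,
,,,,,,,,
,,,,,,,,
,,,@@,,,
,,,,@@,,
,,<@@@,,
,,,,,,,,
,,,,,,,,
step 12: ,,,,,,,,
,,,,,,,,
,,,,,,,,
,,,@@,,,
,,^,@@,,
,,@@@@,,
,,,,,,,,
,,,,,,,,
step 13: ,,,,,,,,
,,,,,,,,
,,,,,,,,
,,,@@,,,
,,@>@@,,
,,@@@@,,
,,,,,,,,
,,,,,,,,
step 14: ,,,,,,,,
,,,,,,,,
,,,,,,,,
,,,@@,,,
,,@@@@,,
,,@v@@,,
,,,,,,,,
,,,,,,,,
step 15: ,,,,,,,,
,,,,,,,,
,,,,,,,,
,,,@@,,,
,,@@@@,,
,,@,>@,,
,,,,,,,,
,,,,,,,,
step 16: ,,,,,,,,
,,,,,,,,
,,,,,,,,
,,,@@,,,
,,@@^@,,
,,@,,@,,
,,,,,,,,
,,,,,,,,
step 17: ,,,,,,,,
,,,,,,,,
,,,,,,,,
,,,@@,,,
,,@<,@,,
,,@,,@,,
,,,,,,,,
,,,,,,,,
step 18: ,,,,,,,,
,,,,,,,,
,,,,,,,,
,,,@@,,,
,,@,,@,,
,,@v,@,,
,,,,,,,,
,,,,,,,,
step 19: ,,,,,,,,
,,,,,,,,
,,,,,,,,
,,,@@,,,
,,@,,@,,
,,<@,@,,
,,,,,,,,
,,,,,,,,
step 20: ,,,,,,,,
,,,,,,,,
,,,,,,,,
,,,@@,,,
,,@,,@,,
,,,@,@,,
,,v,,,,,
,,,,,,,,

6,2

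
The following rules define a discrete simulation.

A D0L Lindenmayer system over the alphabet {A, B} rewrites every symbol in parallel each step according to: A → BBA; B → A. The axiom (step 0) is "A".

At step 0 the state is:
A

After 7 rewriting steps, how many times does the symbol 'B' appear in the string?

86

k=0  A
k=1  BBA
k=2  AABBA
k=3  BBABBAAABBA
k=4  AABBAAABBABBABBAAABBA
k=5  BBABBAAABBABBABBAAABBAAABBAAABBABBABBAAABBA
k=6  AABBAAABBABBABBAAABBAAABBAAABBABBABBAAABBABBABBAAABBABBABBAAABBAAABBAAABBABBABBAAABBA
k=7  BBABBAAABBABBABBAAABBAAABBAAABBABBABBAAABBABBABBAAABBABBAB…ABBABBABBAAABBABBABBAAABBABBABBAAABBAAABBAAABBABBABBAAABBA  (len 171)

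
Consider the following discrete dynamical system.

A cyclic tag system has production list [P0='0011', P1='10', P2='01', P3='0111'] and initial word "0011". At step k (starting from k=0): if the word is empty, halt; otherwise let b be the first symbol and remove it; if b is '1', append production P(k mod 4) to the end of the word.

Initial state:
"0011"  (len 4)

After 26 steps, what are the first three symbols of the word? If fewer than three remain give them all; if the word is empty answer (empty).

010

k=0  "0011"  (len 4)
k=1  "011"  (len 3)
k=2  "11"  (len 2)
k=3  "101"  (len 3)
k=4  "010111"  (len 6)
k=5  "10111"  (len 5)
k=6  "011110"  (len 6)
k=7  "11110"  (len 5)
k=8  "11100111"  (len 8)
k=9  "11001110011"  (len 11)
k=10  "100111001110"  (len 12)
k=11  "0011100111001"  (len 13)
k=12  "011100111001"  (len 12)
k=13  "11100111001"  (len 11)
k=14  "110011100110"  (len 12)
k=15  "1001110011001"  (len 13)
k=16  "0011100110010111"  (len 16)
k=17  "011100110010111"  (len 15)
k=18  "11100110010111"  (len 14)
k=19  "110011001011101"  (len 15)
k=20  "100110010111010111"  (len 18)
k=21  "001100101110101110011"  (len 21)
k=22  "01100101110101110011"  (len 20)
k=23  "1100101110101110011"  (len 19)
k=24  "1001011101011100110111"  (len 22)
k=25  "0010111010111001101110011"  (len 25)
k=26  "010111010111001101110011"  (len 24)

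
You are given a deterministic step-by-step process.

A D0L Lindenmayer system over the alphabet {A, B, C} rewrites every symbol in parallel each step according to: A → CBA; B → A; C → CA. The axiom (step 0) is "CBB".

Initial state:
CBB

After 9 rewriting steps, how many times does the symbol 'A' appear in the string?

1342

t=0: CBB
t=1: CAAA
t=2: CACBACBACBA
t=3: CACBACAACBACAACBACAACBA
t=4: CACBACAACBACACBACBACAACBACACBACBACAACBACACBACBACAACBA
t=5: CACBACAACBACACBACBACAACBACACBACAACBACAACBACACBACBACAACBACACBACAACBACAACBACACBACBACAACBACACBACAACBACAACBACACBACBACAACBA
t=6: CACBACAACBACACBACBACAACBACACBACAACBACAACBACACBACBACAACBACA…ACBACBACAACBACACBACBACAACBACACBACAACBACAACBACACBACBACAACBA  (len 266)
t=7: CACBACAACBACACBACBACAACBACACBACAACBACAACBACACBACBACAACBACA…ACBACBACAACBACACBACBACAACBACACBACAACBACAACBACACBACBACAACBA  (len 597)
t=8: CACBACAACBACACBACBACAACBACACBACAACBACAACBACACBACBACAACBACA…ACBACBACAACBACACBACBACAACBACACBACAACBACAACBACACBACBACAACBA  (len 1342)
t=9: CACBACAACBACACBACBACAACBACACBACAACBACAACBACACBACBACAACBACA…ACBACBACAACBACACBACBACAACBACACBACAACBACAACBACACBACBACAACBA  (len 3015)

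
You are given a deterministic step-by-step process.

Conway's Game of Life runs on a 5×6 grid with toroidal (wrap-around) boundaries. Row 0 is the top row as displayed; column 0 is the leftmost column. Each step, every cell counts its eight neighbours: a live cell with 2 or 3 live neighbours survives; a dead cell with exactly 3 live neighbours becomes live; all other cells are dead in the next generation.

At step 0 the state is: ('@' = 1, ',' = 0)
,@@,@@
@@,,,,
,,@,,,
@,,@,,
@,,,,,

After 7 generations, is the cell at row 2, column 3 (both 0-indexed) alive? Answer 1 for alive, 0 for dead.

1

[0] ,@@,@@
@@,,,,
,,@,,,
@,,@,,
@,,,,,
[1] ,,@,,@
@,,@,@
@,@,,,
,@,,,,
@,@@@,
[2] ,,@,,,
@,@@@@
@,@,,@
@,,,,@
@,@@@@
[3] ,,,,,,
@,@,@,
,,@,,,
,,@,,,
@,@@@,
[4] ,,@,@,
,@,@,,
,,@,,,
,,@,,,
,@@@,,
[5] ,,,,@,
,@,@,,
,@@@,,
,,,,,,
,@,,,,
[6] ,,@,,,
,@,@@,
,@,@,,
,@,,,,
,,,,,,
[7] ,,@@,,
,@,@@,
@@,@@,
,,@,,,
,,,,,,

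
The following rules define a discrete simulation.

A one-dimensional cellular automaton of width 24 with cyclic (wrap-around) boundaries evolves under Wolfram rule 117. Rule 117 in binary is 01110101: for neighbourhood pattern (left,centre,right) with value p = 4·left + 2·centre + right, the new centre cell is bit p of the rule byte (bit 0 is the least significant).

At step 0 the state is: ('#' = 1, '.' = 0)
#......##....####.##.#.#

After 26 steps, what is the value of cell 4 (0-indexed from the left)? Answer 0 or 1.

0

0) #......##....####.##.#.#
1) ######..####....##.####.
2) .....##....####..##...##
3) ####..####....##..###..#
4) ...##....####..##...##..
5) ##..####....##..###..###
6) .##....####..##...##....
7) ..####....##..###..#####
8) #....####..##...##.....#
9) ####....##..###..#####..
10) ...####..##...##.....##.
11) ##....##..###..#####..##
12) .####..##...##.....##...
13) ....##..###..#####..####
14) ###..##...##.....##....#
15) ..##..###..#####..####..
16) #..##...##.....##....###
17) ##..###..#####..####....
18) .##...##.....##....####.
19) ..###..#####..####....##
20) #...##.....##....####..#
21) ###..#####..####....##..
22) ..##.....##....####..##.
23) #..#####..####....##..##
24) ##.....##....####..##...
25) .#####..####....##..###.
26) .....##....####..##...##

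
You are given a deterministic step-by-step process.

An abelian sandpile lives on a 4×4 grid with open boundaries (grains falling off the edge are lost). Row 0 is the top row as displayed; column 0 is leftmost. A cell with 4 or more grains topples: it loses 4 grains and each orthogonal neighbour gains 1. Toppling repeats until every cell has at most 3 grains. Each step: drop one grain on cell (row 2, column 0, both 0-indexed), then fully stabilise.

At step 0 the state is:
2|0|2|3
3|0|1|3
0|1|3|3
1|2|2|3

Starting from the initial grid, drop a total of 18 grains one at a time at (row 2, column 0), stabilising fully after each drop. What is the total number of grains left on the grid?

27

[0] 2|0|2|3
3|0|1|3
0|1|3|3
1|2|2|3
[1] 2|0|2|3
3|0|1|3
1|1|3|3
1|2|2|3
[2] 2|0|2|3
3|0|1|3
2|1|3|3
1|2|2|3
[3] 2|0|2|3
3|0|1|3
3|1|3|3
1|2|2|3
[4] 3|0|2|3
0|1|1|3
1|2|3|3
2|2|2|3
[5] 3|0|2|3
0|1|1|3
2|2|3|3
2|2|2|3
[6] 3|0|2|3
0|1|1|3
3|2|3|3
2|2|2|3
[7] 3|0|2|3
1|1|1|3
0|3|3|3
3|2|2|3
[8] 3|0|2|3
1|1|1|3
1|3|3|3
3|2|2|3
[9] 3|0|2|3
1|1|1|3
2|3|3|3
3|2|2|3
[10] 3|0|2|3
1|1|1|3
3|3|3|3
3|2|2|3
[11] 3|0|3|0
2|2|3|1
2|2|2|2
1|1|1|1
[12] 3|0|3|0
2|2|3|1
3|2|2|2
1|1|1|1
[13] 3|0|3|0
3|2|3|1
0|3|2|2
2|1|1|1
[14] 3|0|3|0
3|2|3|1
1|3|2|2
2|1|1|1
[15] 3|0|3|0
3|2|3|1
2|3|2|2
2|1|1|1
[16] 3|0|3|0
3|2|3|1
3|3|2|2
2|1|1|1
[17] 0|3|0|1
2|1|2|2
2|2|0|3
3|2|2|1
[18] 0|3|0|1
2|1|2|2
3|2|0|3
3|2|2|1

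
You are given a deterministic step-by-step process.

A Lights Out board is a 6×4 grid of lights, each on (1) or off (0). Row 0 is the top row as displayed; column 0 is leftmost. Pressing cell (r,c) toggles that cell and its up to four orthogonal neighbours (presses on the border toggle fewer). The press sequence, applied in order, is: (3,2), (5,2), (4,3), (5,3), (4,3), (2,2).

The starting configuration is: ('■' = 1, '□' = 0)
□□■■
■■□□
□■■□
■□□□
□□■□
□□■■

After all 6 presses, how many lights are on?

15

0) □□■■
■■□□
□■■□
■□□□
□□■□
□□■■
1) □□■■
■■□□
□■□□
■■■■
□□□□
□□■■
2) □□■■
■■□□
□■□□
■■■■
□□■□
□■□□
3) □□■■
■■□□
□■□□
■■■□
□□□■
□■□■
4) □□■■
■■□□
□■□□
■■■□
□□□□
□■■□
5) □□■■
■■□□
□■□□
■■■■
□□■■
□■■■
6) □□■■
■■■□
□□■■
■■□■
□□■■
□■■■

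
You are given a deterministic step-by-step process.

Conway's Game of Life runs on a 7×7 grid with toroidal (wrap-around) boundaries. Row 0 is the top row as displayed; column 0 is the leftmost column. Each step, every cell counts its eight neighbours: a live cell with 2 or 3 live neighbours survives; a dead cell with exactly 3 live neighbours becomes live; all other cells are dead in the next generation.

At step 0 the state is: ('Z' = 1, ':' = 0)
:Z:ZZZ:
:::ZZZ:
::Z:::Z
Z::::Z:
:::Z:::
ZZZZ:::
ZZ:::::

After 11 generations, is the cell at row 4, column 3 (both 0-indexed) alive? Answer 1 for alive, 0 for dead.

step 0: :Z:ZZZ:
:::ZZZ:
::Z:::Z
Z::::Z:
:::Z:::
ZZZZ:::
ZZ:::::
step 1: ZZ:Z:ZZ
::::::Z
:::Z::Z
::::::Z
Z::ZZ:Z
Z::Z:::
::::::Z
step 2: :::::Z:
::Z:Z::
Z::::ZZ
:::ZZ:Z
Z::ZZZZ
Z::ZZZ:
:ZZ:ZZ:
step 3: :ZZ::Z:
::::Z::
Z:::::Z
:::Z:::
Z:Z::::
Z::::::
:ZZ::::
step 4: :ZZZ:::
ZZ:::ZZ
:::::::
ZZ::::Z
:Z:::::
Z:Z::::
Z:Z::::
step 5: :::Z:::
ZZ::::Z
:::::Z:
ZZ:::::
::Z:::Z
Z:Z::::
Z::::::
step 6: :Z::::Z
Z:::::Z
:::::::
ZZ::::Z
::Z:::Z
Z:::::Z
:Z:::::
step 7: :Z::::Z
Z:::::Z
:Z:::::
ZZ::::Z
:::::Z:
ZZ::::Z
:Z::::Z
step 8: :Z:::ZZ
:Z::::Z
:Z:::::
ZZ::::Z
:::::Z:
:Z:::ZZ
:ZZ::ZZ
step 9: :Z:::::
:ZZ::ZZ
:ZZ:::Z
ZZ::::Z
:Z:::Z:
:ZZ:Z::
:ZZ:Z::
step 10: :::Z:Z:
:::::ZZ
:::::::
:::::ZZ
:::::ZZ
Z:::ZZ:
Z::::::
step 11: ::::ZZ:
::::ZZZ
:::::::
:::::ZZ
Z::::::
Z:::ZZ:
:::::Z:

0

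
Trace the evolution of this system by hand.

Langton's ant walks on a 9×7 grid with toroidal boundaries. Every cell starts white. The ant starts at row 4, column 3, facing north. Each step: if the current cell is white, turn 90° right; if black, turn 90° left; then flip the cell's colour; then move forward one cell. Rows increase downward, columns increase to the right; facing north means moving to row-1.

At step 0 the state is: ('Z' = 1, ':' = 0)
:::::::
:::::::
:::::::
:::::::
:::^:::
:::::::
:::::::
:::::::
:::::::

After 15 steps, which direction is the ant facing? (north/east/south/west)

k=0  :::::::
:::::::
:::::::
:::::::
:::^:::
:::::::
:::::::
:::::::
:::::::
k=1  :::::::
:::::::
:::::::
:::::::
:::Z>::
:::::::
:::::::
:::::::
:::::::
k=2  :::::::
:::::::
:::::::
:::::::
:::ZZ::
::::v::
:::::::
:::::::
:::::::
k=3  :::::::
:::::::
:::::::
:::::::
:::ZZ::
:::<Z::
:::::::
:::::::
:::::::
k=4  :::::::
:::::::
:::::::
:::::::
:::^Z::
:::ZZ::
:::::::
:::::::
:::::::
k=5  :::::::
:::::::
:::::::
:::::::
::<:Z::
:::ZZ::
:::::::
:::::::
:::::::
k=6  :::::::
:::::::
:::::::
::^::::
::Z:Z::
:::ZZ::
:::::::
:::::::
:::::::
k=7  :::::::
:::::::
:::::::
::Z>:::
::Z:Z::
:::ZZ::
:::::::
:::::::
:::::::
k=8  :::::::
:::::::
:::::::
::ZZ:::
::ZvZ::
:::ZZ::
:::::::
:::::::
:::::::
k=9  :::::::
:::::::
:::::::
::ZZ:::
::<ZZ::
:::ZZ::
:::::::
:::::::
:::::::
k=10  :::::::
:::::::
:::::::
::ZZ:::
:::ZZ::
::vZZ::
:::::::
:::::::
:::::::
k=11  :::::::
:::::::
:::::::
::ZZ:::
:::ZZ::
:<ZZZ::
:::::::
:::::::
:::::::
k=12  :::::::
:::::::
:::::::
::ZZ:::
:^:ZZ::
:ZZZZ::
:::::::
:::::::
:::::::
k=13  :::::::
:::::::
:::::::
::ZZ:::
:Z>ZZ::
:ZZZZ::
:::::::
:::::::
:::::::
k=14  :::::::
:::::::
:::::::
::ZZ:::
:ZZZZ::
:ZvZZ::
:::::::
:::::::
:::::::
k=15  :::::::
:::::::
:::::::
::ZZ:::
:ZZZZ::
:Z:>Z::
:::::::
:::::::
:::::::

east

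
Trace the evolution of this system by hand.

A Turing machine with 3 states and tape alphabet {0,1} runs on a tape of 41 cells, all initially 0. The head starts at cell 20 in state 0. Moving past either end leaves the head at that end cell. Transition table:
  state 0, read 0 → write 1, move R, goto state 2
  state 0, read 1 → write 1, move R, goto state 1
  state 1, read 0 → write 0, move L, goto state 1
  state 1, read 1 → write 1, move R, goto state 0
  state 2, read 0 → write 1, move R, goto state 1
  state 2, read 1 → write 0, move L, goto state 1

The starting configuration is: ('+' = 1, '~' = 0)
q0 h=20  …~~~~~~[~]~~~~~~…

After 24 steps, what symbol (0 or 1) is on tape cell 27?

gen 0: q0 h=20  …~~~~~~[~]~~~~~~…
gen 1: q2 h=21  …~~~~~+[~]~~~~~~…
gen 2: q1 h=22  …~~~~++[~]~~~~~~…
gen 3: q1 h=21  …~~~~~+[+]~~~~~~…
gen 4: q0 h=22  …~~~~++[~]~~~~~~…
gen 5: q2 h=23  …~~~+++[~]~~~~~~…
gen 6: q1 h=24  …~~++++[~]~~~~~~…
gen 7: q1 h=23  …~~~+++[+]~~~~~~…
gen 8: q0 h=24  …~~++++[~]~~~~~~…
gen 9: q2 h=25  …~+++++[~]~~~~~~…
gen 10: q1 h=26  …++++++[~]~~~~~~…
gen 11: q1 h=25  …~+++++[+]~~~~~~…
gen 12: q0 h=26  …++++++[~]~~~~~~…
gen 13: q2 h=27  …++++++[~]~~~~~~…
gen 14: q1 h=28  …++++++[~]~~~~~~…
gen 15: q1 h=27  …++++++[+]~~~~~~…
gen 16: q0 h=28  …++++++[~]~~~~~~…
gen 17: q2 h=29  …++++++[~]~~~~~~…
gen 18: q1 h=30  …++++++[~]~~~~~~…
gen 19: q1 h=29  …++++++[+]~~~~~~…
gen 20: q0 h=30  …++++++[~]~~~~~~…
gen 21: q2 h=31  …++++++[~]~~~~~~…
gen 22: q1 h=32  …++++++[~]~~~~~~…
gen 23: q1 h=31  …++++++[+]~~~~~~…
gen 24: q0 h=32  …++++++[~]~~~~~~…

1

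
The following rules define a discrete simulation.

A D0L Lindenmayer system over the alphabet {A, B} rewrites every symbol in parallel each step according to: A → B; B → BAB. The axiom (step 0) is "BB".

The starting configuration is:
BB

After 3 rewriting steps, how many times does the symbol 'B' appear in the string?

24

t=0: BB
t=1: BABBAB
t=2: BABBBABBABBBAB
t=3: BABBBABBABBABBBABBABBBABBABBABBBAB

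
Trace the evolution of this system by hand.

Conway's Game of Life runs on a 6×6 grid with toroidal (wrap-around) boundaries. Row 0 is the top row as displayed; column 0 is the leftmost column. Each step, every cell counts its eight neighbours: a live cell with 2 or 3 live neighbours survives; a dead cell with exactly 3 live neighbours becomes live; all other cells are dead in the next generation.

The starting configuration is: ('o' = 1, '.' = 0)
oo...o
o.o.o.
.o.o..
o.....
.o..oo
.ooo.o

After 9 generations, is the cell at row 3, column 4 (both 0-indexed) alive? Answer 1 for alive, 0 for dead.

0) oo...o
o.o.o.
.o.o..
o.....
.o..oo
.ooo.o
1) ......
..ooo.
oooo.o
ooo.oo
.o.ooo
...o..
2) ..o.o.
o...oo
......
......
.o....
..oo..
3) .oo.o.
...ooo
.....o
......
..o...
.ooo..
4) oo...o
o.oo.o
.....o
......
.ooo..
......
5) .oo.oo
..o...
o...oo
..o...
..o...
......
6) .ooo..
..o...
.o.o.o
.o.o.o
......
.ooo..
7) ......
o...o.
.o.o..
......
oo.oo.
.o.o..
8) ......
......
......
oo.oo.
oo.oo.
oo.oo.
9) ......
......
......
oo.oo.
......
oo.oo.

1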